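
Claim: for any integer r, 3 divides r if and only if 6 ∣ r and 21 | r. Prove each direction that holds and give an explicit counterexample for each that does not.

Only the reverse direction holds.

Converse. Suppose 6 ∣ r and 21 ∣ r. Any common multiple of 6 and 21 is a multiple of their lcm; here lcm(6, 21) = 6·21/gcd(6, 21) = 126/3 = 42, so 42 ∣ r. Since 3 ∣ 42, it follows that 3 ∣ r.

Forward direction. This fails: take r = 3. Certainly 3 ∣ 3, but 6 ∤ 3.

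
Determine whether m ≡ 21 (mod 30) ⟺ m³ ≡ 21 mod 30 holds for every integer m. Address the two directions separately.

Equivalent; both directions hold.

(→) Suppose m ≡ 21 (mod 30). Write m = 30j + 21. Then (30j + 21)³ = 27000j³ + 56700j² + 39690j + 9261 = 30(900j³ + 1890j² + 1323j + 308) + 21, so m³ ≡ 21 (mod 30).

(←) Conversely, suppose m³ ≡ 21 (mod 30). The only residue r in {0, …, 29} with r³ ≡ 21 (mod 30) is r = 21, so m ≡ 21 (mod 30).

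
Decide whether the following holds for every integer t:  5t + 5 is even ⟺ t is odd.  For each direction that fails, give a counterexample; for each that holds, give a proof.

(⟹) Suppose 5t + 5 is even. Since 5 is odd, 5t and t have the same parity, so 5t + 5 ≡ t + 5 (mod 2). As 5 is odd, 5t + 5 is even exactly when t is odd. Thus t is odd.

(⟸) Conversely, suppose t is odd; write t = 2j + 1. Then 5t + 5 = 5·(2j + 1) + 5 = 2·5j + 10, which is even.

Both directions hold.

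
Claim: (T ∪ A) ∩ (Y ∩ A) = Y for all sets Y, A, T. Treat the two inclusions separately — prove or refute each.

(⊇) This inclusion fails. Take Y = {1}, A = ∅, T = ∅; then 1 ∈ Y but 1 ∉ (T ∪ A) ∩ (Y ∩ A).

(⊆) Let x ∈ (T ∪ A) ∩ (Y ∩ A). Then either x ∈ Y ∩ A and x ∉ T; or x ∈ Y ∩ A ∩ T. In each case x ∈ Y, so (T ∪ A) ∩ (Y ∩ A) ⊆ Y.

(⊆) holds; (⊇) fails.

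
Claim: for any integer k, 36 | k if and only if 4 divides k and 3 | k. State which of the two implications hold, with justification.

(⇒) If 36 ∣ k, write k = 36q. Since 36 = 9·4, k = 4·(9q), so 4 ∣ k; and since 36 = 12·3, k = 3·(12q), so 3 ∣ k.

(⇐) This fails: take k = 12. Both 4 ∣ 12 and 3 ∣ 12, yet 12 is not a multiple of 36 (since 12 = 0·36 + 12), so 36 ∤ 12.

(⇒) holds; (⇐) fails.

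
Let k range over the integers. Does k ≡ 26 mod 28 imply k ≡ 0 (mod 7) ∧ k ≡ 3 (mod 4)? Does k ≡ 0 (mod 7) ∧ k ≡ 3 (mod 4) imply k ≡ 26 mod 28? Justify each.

[⇒] This fails: k = 26 gives 26 ≡ 26 (mod 28) but 26 ≡ 5 (mod 7), so the conjunction on the right does not hold.

[⇐] This fails: k = 7 satisfies both congruences on the right (7 ≡ 0 mod 7 and 7 ≡ 3 mod 4) yet 7 ≡ 7 (mod 28), not 26.

Both directions fail.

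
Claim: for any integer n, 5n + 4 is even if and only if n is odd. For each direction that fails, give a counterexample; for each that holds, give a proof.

(⇒) fails and (⇐) fails.

(⟹) This fails: n = 0 gives 5n + 4 = 4, which is even, but 0 is even, not odd.

(⟸) This also fails: n = 5 is odd, but 5n + 4 = 29 is odd, not even.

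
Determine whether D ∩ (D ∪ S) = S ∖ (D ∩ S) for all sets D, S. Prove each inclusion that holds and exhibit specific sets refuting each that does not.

Both inclusions fail.

Forward inclusion. This inclusion fails. Take D = {1}, S = ∅; then 1 ∈ D ∩ (D ∪ S) but 1 ∉ S ∖ (D ∩ S).

Reverse inclusion. This inclusion fails. Take D = ∅, S = {1}; then 1 ∈ S ∖ (D ∩ S) but 1 ∉ D ∩ (D ∪ S).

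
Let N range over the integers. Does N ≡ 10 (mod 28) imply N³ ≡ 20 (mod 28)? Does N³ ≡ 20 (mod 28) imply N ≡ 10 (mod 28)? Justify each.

(⟹) Suppose N ≡ 10 (mod 28). Write N = 28j + 10. Then (28j + 10)³ = 21952j³ + 23520j² + 8400j + 1000 = 28(784j³ + 840j² + 300j + 35) + 20, so N³ ≡ 20 (mod 28).

(⟸) This fails: take N = 6. Then 6³ = 216 ≡ 20 (mod 28), yet 6 ≡ 6 (mod 28), not 10.

Only the forward implication holds.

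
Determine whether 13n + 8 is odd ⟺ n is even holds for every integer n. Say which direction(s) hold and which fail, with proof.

Neither direction holds.

Forward direction. This fails: n = 1 gives 13n + 8 = 21, which is odd, but 1 is odd, not even.

Converse. This also fails: n = 0 is even, but 13n + 8 = 8 is even, not odd.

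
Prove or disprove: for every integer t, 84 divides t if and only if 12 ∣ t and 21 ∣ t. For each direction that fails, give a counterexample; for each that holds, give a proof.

Both implications hold.

(⇒) If 84 ∣ t, write t = 84q. Since 84 = 7·12, t = 12·(7q), so 12 ∣ t; and since 84 = 4·21, t = 21·(4q), so 21 ∣ t.

(⇐) Suppose 12 ∣ t and 21 ∣ t. Any common multiple of 12 and 21 is a multiple of their lcm; here lcm(12, 21) = 12·21/gcd(12, 21) = 252/3 = 84, so 84 ∣ t.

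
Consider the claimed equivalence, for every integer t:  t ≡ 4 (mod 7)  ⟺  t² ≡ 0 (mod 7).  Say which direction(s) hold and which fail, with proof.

Both directions fail.

(⟹) This fails: take t = 4. Then 4 ≡ 4 (mod 7), but 4² = 16 ≡ 2 (mod 7), not 0.

(⟸) This fails: take t = 0. Then 0² = 0 ≡ 0 (mod 7), yet 0 ≡ 0 (mod 7), not 4.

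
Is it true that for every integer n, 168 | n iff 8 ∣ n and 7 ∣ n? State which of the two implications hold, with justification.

(⟹) If 168 ∣ n, write n = 168q. Since 168 = 21·8, n = 8·(21q), so 8 ∣ n; and since 168 = 24·7, n = 7·(24q), so 7 ∣ n.

(⟸) This fails: take n = 56. Both 8 ∣ 56 and 7 ∣ 56, yet 56 is not a multiple of 168 (since 56 = 0·168 + 56), so 168 ∤ 56.

Not equivalent: only (⇒) holds.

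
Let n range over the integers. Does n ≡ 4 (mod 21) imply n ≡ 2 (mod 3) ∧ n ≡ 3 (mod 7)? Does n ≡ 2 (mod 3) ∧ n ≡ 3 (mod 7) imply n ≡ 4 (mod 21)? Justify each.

Forward direction. This fails: n = 4 gives 4 ≡ 4 (mod 21) but 4 ≡ 1 (mod 3), so the conjunction on the right does not hold.

Converse. This fails: n = 17 satisfies both congruences on the right (17 ≡ 2 mod 3 and 17 ≡ 3 mod 7) yet 17 ≡ 17 (mod 21), not 4.

Neither direction holds.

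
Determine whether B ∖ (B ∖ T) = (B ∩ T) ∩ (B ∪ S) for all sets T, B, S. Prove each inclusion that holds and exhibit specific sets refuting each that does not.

Both inclusions hold; the sets are equal.

(⟹) Let x ∈ B ∖ (B ∖ T). Then either x ∈ T ∩ B and x ∉ S; or x ∈ T ∩ B ∩ S. In each case x ∈ (B ∩ T) ∩ (B ∪ S), so B ∖ (B ∖ T) ⊆ (B ∩ T) ∩ (B ∪ S).

(⟸) Let x ∈ (B ∩ T) ∩ (B ∪ S). Then either x ∈ T ∩ B and x ∉ S; or x ∈ T ∩ B ∩ S. In each case x ∈ B ∖ (B ∖ T), so (B ∩ T) ∩ (B ∪ S) ⊆ B ∖ (B ∖ T).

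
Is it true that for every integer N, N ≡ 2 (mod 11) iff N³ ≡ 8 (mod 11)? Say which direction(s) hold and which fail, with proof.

Both implications hold.

Forward direction. Suppose N ≡ 2 (mod 11). Write N = 11j + 2. Then (11j + 2)³ = 1331j³ + 726j² + 132j + 8 = 11(121j³ + 66j² + 12j) + 8, so N³ ≡ 8 (mod 11).

Converse. Suppose N³ ≡ 8 (mod 11). The only residue r in {0, …, 10} with r³ ≡ 8 (mod 11) is r = 2, so N ≡ 2 (mod 11).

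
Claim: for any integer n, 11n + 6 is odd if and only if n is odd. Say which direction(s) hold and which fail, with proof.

(←) Suppose n is odd; write n = 2j + 1. Then 11n + 6 = 11·(2j + 1) + 6 = 2·11j + 17, which is odd.

(→) Suppose 11n + 6 is odd. Since 11 is odd, 11n and n have the same parity, so 11n + 6 ≡ n + 6 (mod 2). As 6 is even, 11n + 6 is odd exactly when n is odd. Thus n is odd.

The biconditional holds.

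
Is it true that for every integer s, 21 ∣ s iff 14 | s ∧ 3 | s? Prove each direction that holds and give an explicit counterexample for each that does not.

(⇒) fails; (⇐) holds.

(⇐) Suppose 14 ∣ s and 3 ∣ s. Any common multiple of 14 and 3 is a multiple of their lcm; here gcd(14, 3) = 1, so lcm(14, 3) = 14·3 = 42, so 42 ∣ s. Since 21 ∣ 42, it follows that 21 ∣ s.

(⇒) This fails: take s = 21. Certainly 21 ∣ 21, but 14 ∤ 21.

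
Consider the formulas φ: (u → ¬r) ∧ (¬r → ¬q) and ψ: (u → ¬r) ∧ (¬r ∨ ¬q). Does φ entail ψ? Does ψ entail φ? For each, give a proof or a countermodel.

Neither implication holds.

[⇒] This fails. Under u = F, r = T, q = T, the left side is true but the right side is false.

[⇐] This fails. Under u = F, r = F, q = T, the left side is false but the right side is true.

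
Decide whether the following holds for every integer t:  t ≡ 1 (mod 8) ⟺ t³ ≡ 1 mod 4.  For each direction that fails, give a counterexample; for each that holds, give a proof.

[⇒] Suppose t ≡ 1 (mod 8). Then t³ ≡ 1³ = 1 (mod 8), and since 4 ∣ 8, also t³ ≡ 1 (mod 4).

[⇐] This fails: take t = 5. Then 5³ = 125 ≡ 1 (mod 4), yet 5 ≡ 5 (mod 8), not 1.

Not equivalent: only (⇒) holds.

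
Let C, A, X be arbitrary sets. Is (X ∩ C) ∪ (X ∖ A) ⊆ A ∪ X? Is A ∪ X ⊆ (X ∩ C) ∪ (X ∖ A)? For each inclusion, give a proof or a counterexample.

(⊆) holds; (⊇) fails.

(⊆) Let x ∈ (X ∩ C) ∪ (X ∖ A). Then either x ∈ X and x ∉ C, A; or x ∈ C ∩ X and x ∉ A; or x ∈ C ∩ A ∩ X. In each case x ∈ A ∪ X, so (X ∩ C) ∪ (X ∖ A) ⊆ A ∪ X.

(⊇) This inclusion fails. Take C = ∅, A = {1}, X = ∅; then 1 ∈ A ∪ X but 1 ∉ (X ∩ C) ∪ (X ∖ A).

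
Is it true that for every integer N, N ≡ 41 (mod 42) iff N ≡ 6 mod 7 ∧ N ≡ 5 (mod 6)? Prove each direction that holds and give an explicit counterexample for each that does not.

Both implications hold.

(⇒) Suppose N ≡ 41 (mod 42); write N = 42j + 41. Since 7 ∣ 42, reducing mod 7 gives N ≡ 41 ≡ 6 (mod 7); since 6 ∣ 42, reducing mod 6 gives N ≡ 41 ≡ 5 (mod 6).

(⇐) Conversely, if N ≡ 6 (mod 7) and N ≡ 5 (mod 6), then by the Chinese remainder theorem N ≡ 41 (mod 42). This is exactly N ≡ 41 (mod 42).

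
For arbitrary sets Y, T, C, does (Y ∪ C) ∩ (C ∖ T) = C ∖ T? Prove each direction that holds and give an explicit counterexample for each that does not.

Both inclusions hold; the sets are equal.

Reverse inclusion. Let x ∈ C ∖ T. Then either x ∈ C and x ∉ Y, T; or x ∈ Y ∩ C and x ∉ T. In each case x ∈ (Y ∪ C) ∩ (C ∖ T), so C ∖ T ⊆ (Y ∪ C) ∩ (C ∖ T).

Forward inclusion. Let x ∈ (Y ∪ C) ∩ (C ∖ T). Then either x ∈ C and x ∉ Y, T; or x ∈ Y ∩ C and x ∉ T. In each case x ∈ C ∖ T, so (Y ∪ C) ∩ (C ∖ T) ⊆ C ∖ T.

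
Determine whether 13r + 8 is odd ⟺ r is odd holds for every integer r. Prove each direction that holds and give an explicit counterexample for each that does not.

(⟸) Suppose r is odd; write r = 2j + 1. Then 13r + 8 = 13·(2j + 1) + 8 = 2·13j + 21, which is odd.

(⟹) Suppose 13r + 8 is odd. Since 13 is odd, 13r and r have the same parity, so 13r + 8 ≡ r + 8 (mod 2). As 8 is even, 13r + 8 is odd exactly when r is odd. Thus r is odd.

Both implications hold.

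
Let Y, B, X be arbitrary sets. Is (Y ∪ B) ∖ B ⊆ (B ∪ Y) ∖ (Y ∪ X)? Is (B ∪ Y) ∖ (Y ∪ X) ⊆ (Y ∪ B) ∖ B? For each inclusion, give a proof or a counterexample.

Neither inclusion holds.

(⊆) This inclusion fails. Take Y = {1}, B = ∅, X = ∅; then 1 ∈ (Y ∪ B) ∖ B but 1 ∉ (B ∪ Y) ∖ (Y ∪ X).

(⊇) This inclusion fails. Take Y = ∅, B = {1}, X = ∅; then 1 ∈ (B ∪ Y) ∖ (Y ∪ X) but 1 ∉ (Y ∪ B) ∖ B.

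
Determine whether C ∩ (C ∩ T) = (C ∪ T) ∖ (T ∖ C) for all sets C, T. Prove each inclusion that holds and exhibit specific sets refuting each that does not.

The sets are not equal: only the forward inclusion holds.

(⊇) This inclusion fails. Take C = {1}, T = ∅; then 1 ∈ (C ∪ T) ∖ (T ∖ C) but 1 ∉ C ∩ (C ∩ T).

(⊆) Let x ∈ C ∩ (C ∩ T). Then x ∈ C ∩ T, from which x ∈ (C ∪ T) ∖ (T ∖ C).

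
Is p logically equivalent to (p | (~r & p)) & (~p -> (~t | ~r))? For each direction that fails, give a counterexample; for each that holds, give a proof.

Equivalent; both directions hold.

(⇒) Assume the antecedent. If r is true, the antecedent forces (r = T, t = F, p = T) or (r = T, t = T, p = T), and the consequent holds there. If r is false, the antecedent forces (r = F, t = F, p = T) or (r = F, t = T, p = T), and the consequent holds there. Either way the consequent holds.

(⇐) Assume the antecedent. If r is true, the antecedent forces (r = T, t = F, p = T) or (r = T, t = T, p = T), and p holds there. If r is false, the antecedent forces (r = F, t = F, p = T) or (r = F, t = T, p = T), and p holds there. Either way p holds.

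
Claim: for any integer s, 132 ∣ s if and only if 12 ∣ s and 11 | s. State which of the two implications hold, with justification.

Converse. Suppose 12 ∣ s and 11 ∣ s. Any common multiple of 12 and 11 is a multiple of their lcm; here gcd(12, 11) = 1, so lcm(12, 11) = 12·11 = 132, so 132 ∣ s.

Forward direction. If 132 ∣ s, write s = 132q. Since 132 = 11·12, s = 12·(11q), so 12 ∣ s; and since 132 = 12·11, s = 11·(12q), so 11 ∣ s.

Both directions hold; the statement is true.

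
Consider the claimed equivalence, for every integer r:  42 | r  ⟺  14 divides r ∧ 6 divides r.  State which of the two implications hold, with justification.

Both directions hold; the statement is true.

Forward direction. If 42 ∣ r, write r = 42q. Since 42 = 3·14, r = 14·(3q), so 14 ∣ r; and since 42 = 7·6, r = 6·(7q), so 6 ∣ r.

Converse. Suppose 14 ∣ r and 6 ∣ r. Any common multiple of 14 and 6 is a multiple of their lcm; here lcm(14, 6) = 14·6/gcd(14, 6) = 84/2 = 42, so 42 ∣ r.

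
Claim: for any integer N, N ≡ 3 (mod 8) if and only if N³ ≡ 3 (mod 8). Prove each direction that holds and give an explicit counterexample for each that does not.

Both directions hold; the statement is true.

Forward direction. Suppose N ≡ 3 (mod 8). Write N = 8j + 3. Then (8j + 3)³ = 512j³ + 576j² + 216j + 27 = 8(64j³ + 72j² + 27j + 3) + 3, so N³ ≡ 3 (mod 8).

Converse. Suppose N³ ≡ 3 (mod 8). The only residue r in {0, …, 7} with r³ ≡ 3 (mod 8) is r = 3, so N ≡ 3 (mod 8).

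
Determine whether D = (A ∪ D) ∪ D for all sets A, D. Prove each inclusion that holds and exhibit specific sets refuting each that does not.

(⊆) Let x ∈ D. Then either x ∈ D and x ∉ A; or x ∈ A ∩ D. In each case x ∈ (A ∪ D) ∪ D, so D ⊆ (A ∪ D) ∪ D.

(⊇) This inclusion fails. Take A = {1}, D = ∅; then 1 ∈ (A ∪ D) ∪ D but 1 ∉ D.

(⊆) holds; (⊇) fails.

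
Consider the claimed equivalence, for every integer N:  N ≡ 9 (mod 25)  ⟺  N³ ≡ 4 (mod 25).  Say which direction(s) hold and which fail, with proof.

(⇒) Suppose N ≡ 9 (mod 25). Write N = 25j + 9. Then (25j + 9)³ = 15625j³ + 16875j² + 6075j + 729 = 25(625j³ + 675j² + 243j + 29) + 4, so N³ ≡ 4 (mod 25).

(⇐) Conversely, suppose N³ ≡ 4 (mod 25). The only residue r in {0, …, 24} with r³ ≡ 4 (mod 25) is r = 9, so N ≡ 9 (mod 25).

Both implications hold.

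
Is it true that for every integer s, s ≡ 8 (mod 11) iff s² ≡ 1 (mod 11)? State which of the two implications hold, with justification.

Forward direction. This fails: take s = 8. Then 8 ≡ 8 (mod 11), but 8² = 64 ≡ 9 (mod 11), not 1.

Converse. This fails: take s = 1. Then 1² = 1 ≡ 1 (mod 11), yet 1 ≡ 1 (mod 11), not 8.

(⇒) fails and (⇐) fails.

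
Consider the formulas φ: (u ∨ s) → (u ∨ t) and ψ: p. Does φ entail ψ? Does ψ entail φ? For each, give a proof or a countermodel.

[⇒] This fails. Under s = F, t = F, p = F, u = F, the left side is true but the right side is false.

[⇐] This fails. Under s = T, t = F, p = T, u = F, the left side is false but the right side is true.

Neither implication holds.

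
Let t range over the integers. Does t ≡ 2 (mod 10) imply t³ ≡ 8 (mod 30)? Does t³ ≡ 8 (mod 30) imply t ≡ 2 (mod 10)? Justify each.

(⇒) fails; (⇐) holds.

(⇒) This fails: take t = 12. Then 12 ≡ 2 (mod 10), but 12³ = 1728 ≡ 18 (mod 30), not 8.

(⇐) Conversely, the residues r modulo 30 with r³ ≡ 8 (mod 30) are exactly {2}, and each is ≡ 2 (mod 10).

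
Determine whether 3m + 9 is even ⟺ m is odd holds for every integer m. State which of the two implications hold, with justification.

(⇒) Suppose 3m + 9 is even. Since 3 is odd, 3m and m have the same parity, so 3m + 9 ≡ m + 9 (mod 2). As 9 is odd, 3m + 9 is even exactly when m is odd. Thus m is odd.

(⇐) Conversely, suppose m is odd; write m = 2j + 1. Then 3m + 9 = 3·(2j + 1) + 9 = 2·3j + 12, which is even.

Both directions hold.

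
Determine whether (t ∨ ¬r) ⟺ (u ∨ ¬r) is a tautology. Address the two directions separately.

(⇒) This fails. Under r = T, t = T, u = F, the left side is true but the right side is false.

(⇐) This fails. Under r = T, t = F, u = T, the left side is false but the right side is true.

Neither implication holds.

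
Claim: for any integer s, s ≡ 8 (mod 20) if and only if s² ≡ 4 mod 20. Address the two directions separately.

Only the forward direction holds.

(⟹) Suppose s ≡ 8 (mod 20). Write s = 20j + 8. Then (20j + 8)² = 400j² + 320j + 64 = 20(20j² + 16j + 3) + 4, so s² ≡ 4 (mod 20).

(⟸) This fails: take s = 2. Then 2² = 4 ≡ 4 (mod 20), yet 2 ≡ 2 (mod 20), not 8.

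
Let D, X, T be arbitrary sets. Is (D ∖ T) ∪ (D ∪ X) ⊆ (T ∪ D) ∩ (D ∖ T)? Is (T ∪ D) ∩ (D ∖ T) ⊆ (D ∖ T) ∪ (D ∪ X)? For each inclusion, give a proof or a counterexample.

The sets are not equal: only the reverse inclusion holds.

(⟹) This inclusion fails. Take D = ∅, X = {1}, T = ∅; then 1 ∈ (D ∖ T) ∪ (D ∪ X) but 1 ∉ (T ∪ D) ∩ (D ∖ T).

(⟸) Let x ∈ (T ∪ D) ∩ (D ∖ T). Then either x ∈ D and x ∉ X, T; or x ∈ D ∩ X and x ∉ T. In each case x ∈ (D ∖ T) ∪ (D ∪ X), so (T ∪ D) ∩ (D ∖ T) ⊆ (D ∖ T) ∪ (D ∪ X).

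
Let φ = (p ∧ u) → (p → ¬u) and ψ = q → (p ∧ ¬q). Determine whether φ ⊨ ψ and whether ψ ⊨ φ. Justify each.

(⇒) fails and (⇐) fails.

(⇒) This fails. Under u = F, q = T, p = F, the left side is true but the right side is false.

(⇐) This fails. Under u = T, q = F, p = T, the left side is false but the right side is true.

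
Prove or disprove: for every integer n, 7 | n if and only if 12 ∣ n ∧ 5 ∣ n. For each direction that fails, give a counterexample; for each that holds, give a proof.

(⇒) fails and (⇐) fails.

[⇒] This fails: take n = 7. Certainly 7 ∣ 7, but 12 ∤ 7.

[⇐] This fails: take n = 60. Both 12 ∣ 60 and 5 ∣ 60, yet 60 is not a multiple of 7 (since 60 = 8·7 + 4), so 7 ∤ 60.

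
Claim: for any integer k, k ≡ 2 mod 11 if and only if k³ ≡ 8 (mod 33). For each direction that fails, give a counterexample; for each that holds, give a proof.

The forward direction fails; the converse holds.

(⟸) The residues r modulo 33 with r³ ≡ 8 (mod 33) are exactly {2}, and each is ≡ 2 (mod 11).

(⟹) This fails: take k = 13. Then 13 ≡ 2 (mod 11), but 13³ = 2197 ≡ 19 (mod 33), not 8.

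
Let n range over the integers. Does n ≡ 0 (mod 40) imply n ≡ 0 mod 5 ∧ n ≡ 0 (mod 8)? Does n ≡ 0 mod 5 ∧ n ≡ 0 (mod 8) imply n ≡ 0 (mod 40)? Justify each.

Equivalent; both directions hold.

(⇒) Suppose n ≡ 0 (mod 40); write n = 40j + 0. Since 5 ∣ 40, reducing mod 5 gives n ≡ 0 (mod 5); since 8 ∣ 40, reducing mod 8 gives n ≡ 0 (mod 8).

(⇐) Conversely, if n ≡ 0 (mod 5) and n ≡ 0 (mod 8), then by the Chinese remainder theorem n ≡ 0 (mod 40). This is exactly n ≡ 0 (mod 40).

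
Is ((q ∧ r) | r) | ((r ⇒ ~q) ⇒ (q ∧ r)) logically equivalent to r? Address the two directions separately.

(←) Assume the antecedent. If q is true, the antecedent forces (q = T, r = T), and the consequent holds there. If q is false, the antecedent forces (q = F, r = T), and the consequent holds there. Either way the consequent holds.

(→) Assume the antecedent. If q is true, the antecedent forces (q = T, r = T), and r holds there. If q is false, the antecedent forces (q = F, r = T), and r holds there. Either way r holds.

Both directions hold; the statement is true.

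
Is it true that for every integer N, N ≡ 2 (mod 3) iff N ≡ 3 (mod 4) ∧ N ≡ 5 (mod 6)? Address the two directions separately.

(⇒) fails; (⇐) holds.

Forward direction. This fails: N = 8 gives 8 ≡ 2 (mod 3) but 8 ≡ 0 (mod 4), so the conjunction on the right does not hold.

Converse. If N ≡ 3 (mod 4) and N ≡ 5 (mod 6), then by the Chinese remainder theorem N ≡ 11 (mod 12). Since 11 ≡ 2 (mod 3) and 3 ∣ 12, we get N ≡ 2 (mod 3).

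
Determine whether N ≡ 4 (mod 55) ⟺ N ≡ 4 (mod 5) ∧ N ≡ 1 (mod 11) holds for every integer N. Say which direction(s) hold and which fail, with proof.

Neither implication holds.

Forward direction. This fails: N = 4 gives 4 ≡ 4 (mod 55) but 4 ≡ 4 (mod 11), so the conjunction on the right does not hold.

Converse. This fails: N = 34 satisfies both congruences on the right (34 ≡ 4 mod 5 and 34 ≡ 1 mod 11) yet 34 ≡ 34 (mod 55), not 4.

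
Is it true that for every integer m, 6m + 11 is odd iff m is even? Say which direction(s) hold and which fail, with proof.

The forward direction fails; the converse holds.

[⇐] Suppose m is even. Since 6 is even, 6m is even for every m, so 6m + 11 has the same parity as 11, which is odd. Hence 6m + 11 is odd.

[⇒] This fails: take m = 1. Then 6m + 11 = 17, which is odd, yet m = 1 is odd, not even.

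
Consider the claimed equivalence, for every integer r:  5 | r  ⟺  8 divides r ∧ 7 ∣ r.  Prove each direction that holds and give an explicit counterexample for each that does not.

[⇒] This fails: take r = 5. Certainly 5 ∣ 5, but 8 ∤ 5.

[⇐] This fails: take r = 56. Both 8 ∣ 56 and 7 ∣ 56, yet 56 is not a multiple of 5 (since 56 = 11·5 + 1), so 5 ∤ 56.

Both directions fail.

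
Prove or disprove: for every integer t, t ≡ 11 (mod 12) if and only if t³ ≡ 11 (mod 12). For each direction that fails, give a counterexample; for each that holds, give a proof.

Forward direction. Suppose t ≡ 11 (mod 12). Write t = 12j + 11. Then (12j + 11)³ = 1728j³ + 4752j² + 4356j + 1331 = 12(144j³ + 396j² + 363j + 110) + 11, so t³ ≡ 11 (mod 12).

Converse. For the converse, argue contrapositively. If t ≢ 11 (mod 12), then t is congruent to one of 0, 1, 2, 3, 4, 5, 6, 7, 8, 9, 10 modulo 12, and these give t³ ≡ 0, 1, 8, 3, 4, 5, 0, 7, 8, 9, 4 respectively — never 11.

Equivalent; both directions hold.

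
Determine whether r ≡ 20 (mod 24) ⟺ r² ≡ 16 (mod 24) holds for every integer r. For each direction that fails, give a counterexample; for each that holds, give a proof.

The forward direction holds; the converse fails.

[⇐] This fails: take r = 4. Then 4² = 16 ≡ 16 (mod 24), yet 4 ≡ 4 (mod 24), not 20.

[⇒] Suppose r ≡ 20 (mod 24). Write r = 24j + 20. Then (24j + 20)² = 576j² + 960j + 400 = 24(24j² + 40j + 16) + 16, so r² ≡ 16 (mod 24).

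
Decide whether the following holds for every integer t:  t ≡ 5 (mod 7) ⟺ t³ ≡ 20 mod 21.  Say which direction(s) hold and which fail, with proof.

Neither implication holds.

(⇒) This fails: take t = 12. Then 12 ≡ 5 (mod 7), but 12³ = 1728 ≡ 6 (mod 21), not 20.

(⇐) This fails: take t = 17. Then 17³ = 4913 ≡ 20 (mod 21), yet 17 ≡ 3 (mod 7), not 5.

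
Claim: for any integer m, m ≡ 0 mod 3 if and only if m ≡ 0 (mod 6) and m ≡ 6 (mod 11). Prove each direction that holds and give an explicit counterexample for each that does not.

(⟹) This fails: m = 0 gives 0 ≡ 0 (mod 3) but 0 ≡ 0 (mod 11), so the conjunction on the right does not hold.

(⟸) Conversely, if m ≡ 0 (mod 6) and m ≡ 6 (mod 11), then by the Chinese remainder theorem m ≡ 6 (mod 66). Since 6 ≡ 0 (mod 3) and 3 ∣ 66, we get m ≡ 0 (mod 3).

The forward direction fails; the converse holds.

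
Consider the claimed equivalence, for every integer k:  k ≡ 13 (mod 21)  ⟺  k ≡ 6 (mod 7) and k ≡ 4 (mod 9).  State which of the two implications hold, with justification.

Not equivalent: only (⇐) holds.

[⇐] If k ≡ 6 (mod 7) and k ≡ 4 (mod 9), then by the Chinese remainder theorem k ≡ 13 (mod 63). Since 13 ≡ 13 (mod 21) and 21 ∣ 63, we get k ≡ 13 (mod 21).

[⇒] This fails: k = 34 gives 34 ≡ 13 (mod 21) but 34 ≡ 7 (mod 9), so the conjunction on the right does not hold.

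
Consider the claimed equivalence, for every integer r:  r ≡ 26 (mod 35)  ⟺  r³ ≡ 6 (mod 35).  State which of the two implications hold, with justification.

(⇒) holds; (⇐) fails.

(→) Suppose r ≡ 26 (mod 35). Write r = 35j + 26. Then (35j + 26)³ = 42875j³ + 95550j² + 70980j + 17576 = 35(1225j³ + 2730j² + 2028j + 502) + 6, so r³ ≡ 6 (mod 35).

(←) This fails: take r = 6. Then 6³ = 216 ≡ 6 (mod 35), yet 6 ≡ 6 (mod 35), not 26.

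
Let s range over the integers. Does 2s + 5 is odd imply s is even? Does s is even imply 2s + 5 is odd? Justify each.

The forward direction fails; the converse holds.

(⇒) This fails: take s = 1. Then 2s + 5 = 7, which is odd, yet s = 1 is odd, not even.

(⇐) Suppose s is even. Since 2 is even, 2s is even for every s, so 2s + 5 has the same parity as 5, which is odd. Hence 2s + 5 is odd.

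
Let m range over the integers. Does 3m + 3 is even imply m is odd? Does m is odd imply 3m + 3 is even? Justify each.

Both implications hold.

Forward direction. Suppose 3m + 3 is even. Since 3 is odd, 3m and m have the same parity, so 3m + 3 ≡ m + 3 (mod 2). As 3 is odd, 3m + 3 is even exactly when m is odd. Thus m is odd.

Converse. Suppose m is odd; write m = 2j + 1. Then 3m + 3 = 3·(2j + 1) + 3 = 2·3j + 6, which is even.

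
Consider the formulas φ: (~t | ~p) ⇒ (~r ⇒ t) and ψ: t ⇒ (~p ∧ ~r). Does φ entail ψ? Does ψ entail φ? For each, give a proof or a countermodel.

(⟹) This fails. Under p = T, t = T, r = F, the left side is true but the right side is false.

(⟸) This fails. Under p = F, t = F, r = F, the left side is false but the right side is true.

Neither direction holds.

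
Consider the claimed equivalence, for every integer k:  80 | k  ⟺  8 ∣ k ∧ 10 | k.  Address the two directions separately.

(←) This fails: take k = 40. Both 8 ∣ 40 and 10 ∣ 40, yet 40 is not a multiple of 80 (since 40 = 0·80 + 40), so 80 ∤ 40.

(→) If 80 ∣ k, write k = 80q. Since 80 = 10·8, k = 8·(10q), so 8 ∣ k; and since 80 = 8·10, k = 10·(8q), so 10 ∣ k.

Only the forward implication holds.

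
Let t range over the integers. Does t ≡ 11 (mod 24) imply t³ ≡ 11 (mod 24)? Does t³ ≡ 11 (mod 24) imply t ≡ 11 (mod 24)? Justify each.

Both directions hold.

(⇐) Suppose t³ ≡ 11 (mod 24). The only residue r in {0, …, 23} with r³ ≡ 11 (mod 24) is r = 11, so t ≡ 11 (mod 24).

(⇒) Suppose t ≡ 11 (mod 24). Write t = 24j + 11. Then (24j + 11)³ = 13824j³ + 19008j² + 8712j + 1331 = 24(576j³ + 792j² + 363j + 55) + 11, so t³ ≡ 11 (mod 24).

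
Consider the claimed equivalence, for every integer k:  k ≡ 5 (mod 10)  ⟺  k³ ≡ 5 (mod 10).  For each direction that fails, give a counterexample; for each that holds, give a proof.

Converse. Suppose k³ ≡ 5 (mod 10). The only residue r in {0, …, 9} with r³ ≡ 5 (mod 10) is r = 5, so k ≡ 5 (mod 10).

Forward direction. Suppose k ≡ 5 (mod 10). Write k = 10j + 5. Then (10j + 5)³ = 1000j³ + 1500j² + 750j + 125 = 10(100j³ + 150j² + 75j + 12) + 5, so k³ ≡ 5 (mod 10).

The biconditional holds.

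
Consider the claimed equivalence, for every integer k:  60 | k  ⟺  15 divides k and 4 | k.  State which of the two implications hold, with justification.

(⇒) If 60 ∣ k, write k = 60q. Since 60 = 4·15, k = 15·(4q), so 15 ∣ k; and since 60 = 15·4, k = 4·(15q), so 4 ∣ k.

(⇐) Suppose 15 ∣ k and 4 ∣ k. Any common multiple of 15 and 4 is a multiple of their lcm; here gcd(15, 4) = 1, so lcm(15, 4) = 15·4 = 60, so 60 ∣ k.

Both implications hold.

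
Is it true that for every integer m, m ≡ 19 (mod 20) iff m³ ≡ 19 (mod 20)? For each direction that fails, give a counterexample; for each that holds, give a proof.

(→) Suppose m ≡ 19 (mod 20). Write m = 20j + 19. Then (20j + 19)³ = 8000j³ + 22800j² + 21660j + 6859 = 20(400j³ + 1140j² + 1083j + 342) + 19, so m³ ≡ 19 (mod 20).

(←) Conversely, suppose m³ ≡ 19 (mod 20). The only residue r in {0, …, 19} with r³ ≡ 19 (mod 20) is r = 19, so m ≡ 19 (mod 20).

Both implications hold.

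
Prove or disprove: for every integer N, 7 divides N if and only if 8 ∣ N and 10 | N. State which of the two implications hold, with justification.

(⇒) This fails: take N = 7. Certainly 7 ∣ 7, but 8 ∤ 7.

(⇐) This fails: take N = 40. Both 8 ∣ 40 and 10 ∣ 40, yet 40 is not a multiple of 7 (since 40 = 5·7 + 5), so 7 ∤ 40.

Neither direction holds.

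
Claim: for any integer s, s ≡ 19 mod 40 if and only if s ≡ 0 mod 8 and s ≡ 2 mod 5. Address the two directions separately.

(⇒) This fails: s = 19 gives 19 ≡ 19 (mod 40) but 19 ≡ 3 (mod 8), so the conjunction on the right does not hold.

(⇐) This fails: s = 32 satisfies both congruences on the right (32 ≡ 0 mod 8 and 32 ≡ 2 mod 5) yet 32 ≡ 32 (mod 40), not 19.

Both directions fail.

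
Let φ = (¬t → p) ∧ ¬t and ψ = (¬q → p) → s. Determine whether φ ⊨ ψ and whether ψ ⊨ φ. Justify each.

Neither implication holds.

(→) This fails. Under s = F, t = F, q = F, p = T, the left side is true but the right side is false.

(←) This fails. Under s = F, t = F, q = F, p = F, the left side is false but the right side is true.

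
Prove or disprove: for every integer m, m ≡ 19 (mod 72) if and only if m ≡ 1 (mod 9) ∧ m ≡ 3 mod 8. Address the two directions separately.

Both directions hold.

(⟹) Suppose m ≡ 19 (mod 72); write m = 72j + 19. Since 9 ∣ 72, reducing mod 9 gives m ≡ 19 ≡ 1 (mod 9); since 8 ∣ 72, reducing mod 8 gives m ≡ 19 ≡ 3 (mod 8).

(⟸) Conversely, if m ≡ 1 (mod 9) and m ≡ 3 (mod 8), then by the Chinese remainder theorem m ≡ 19 (mod 72). This is exactly m ≡ 19 (mod 72).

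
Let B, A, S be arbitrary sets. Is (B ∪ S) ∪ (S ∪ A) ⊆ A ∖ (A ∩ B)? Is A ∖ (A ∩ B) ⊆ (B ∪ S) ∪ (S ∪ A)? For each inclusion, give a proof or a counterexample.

Forward inclusion. This inclusion fails. Take B = {1}, A = ∅, S = ∅; then 1 ∈ (B ∪ S) ∪ (S ∪ A) but 1 ∉ A ∖ (A ∩ B).

Reverse inclusion. Let x ∈ A ∖ (A ∩ B). Then either x ∈ A and x ∉ B, S; or x ∈ A ∩ S and x ∉ B. In each case x ∈ (B ∪ S) ∪ (S ∪ A), so A ∖ (A ∩ B) ⊆ (B ∪ S) ∪ (S ∪ A).

Only the reverse inclusion holds.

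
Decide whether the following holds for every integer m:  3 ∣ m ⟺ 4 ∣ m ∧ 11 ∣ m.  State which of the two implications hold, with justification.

Neither direction holds.

[⇒] This fails: take m = 3. Certainly 3 ∣ 3, but 4 ∤ 3.

[⇐] This fails: take m = 44. Both 4 ∣ 44 and 11 ∣ 44, yet 44 is not a multiple of 3 (since 44 = 14·3 + 2), so 3 ∤ 44.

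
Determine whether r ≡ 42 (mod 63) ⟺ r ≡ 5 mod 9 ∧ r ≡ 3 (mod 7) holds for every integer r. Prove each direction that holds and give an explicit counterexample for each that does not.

[⇒] This fails: r = 42 gives 42 ≡ 42 (mod 63) but 42 ≡ 6 (mod 9), so the conjunction on the right does not hold.

[⇐] This fails: r = 59 satisfies both congruences on the right (59 ≡ 5 mod 9 and 59 ≡ 3 mod 7) yet 59 ≡ 59 (mod 63), not 42.

Both directions fail.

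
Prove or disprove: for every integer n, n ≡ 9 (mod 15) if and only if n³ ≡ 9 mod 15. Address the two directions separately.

Both directions hold.

(⇒) Suppose n ≡ 9 (mod 15). Write n = 15j + 9. Then (15j + 9)³ = 3375j³ + 6075j² + 3645j + 729 = 15(225j³ + 405j² + 243j + 48) + 9, so n³ ≡ 9 (mod 15).

(⇐) Conversely, suppose n³ ≡ 9 (mod 15). The only residue r in {0, …, 14} with r³ ≡ 9 (mod 15) is r = 9, so n ≡ 9 (mod 15).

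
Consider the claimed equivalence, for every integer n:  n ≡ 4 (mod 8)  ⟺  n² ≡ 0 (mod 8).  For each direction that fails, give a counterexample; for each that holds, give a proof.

(⟹) Suppose n ≡ 4 (mod 8). Write n = 8j + 4. Then (8j + 4)² = 64j² + 64j + 16 = 8(8j² + 8j + 2) + 0, so n² ≡ 0 (mod 8).

(⟸) This fails: take n = 0. Then 0² = 0 ≡ 0 (mod 8), yet 0 ≡ 0 (mod 8), not 4.

The forward direction holds; the converse fails.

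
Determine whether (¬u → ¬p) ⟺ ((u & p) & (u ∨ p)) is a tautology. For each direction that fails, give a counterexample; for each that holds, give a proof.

(⟹) This fails. Under u = F, p = F, the left side is true but the right side is false.

(⟸) Assume the antecedent. If u is true, ¬u → ¬p reduces to true regardless of the other variables. If u is false, the antecedent cannot hold. Either way ¬u → ¬p holds.

Only the converse holds.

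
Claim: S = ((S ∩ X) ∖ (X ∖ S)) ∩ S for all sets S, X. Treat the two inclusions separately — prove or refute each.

Forward inclusion. This inclusion fails. Take S = {1}, X = ∅; then 1 ∈ S but 1 ∉ ((S ∩ X) ∖ (X ∖ S)) ∩ S.

Reverse inclusion. Let x ∈ ((S ∩ X) ∖ (X ∖ S)) ∩ S. Then x ∈ S ∩ X, from which x ∈ S.

(⊆) fails; (⊇) holds.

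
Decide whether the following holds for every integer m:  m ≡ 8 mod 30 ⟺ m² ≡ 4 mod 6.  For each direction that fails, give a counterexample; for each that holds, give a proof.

(⟹) Suppose m ≡ 8 (mod 30). Then m² ≡ 8² = 64 (mod 30), and since 6 ∣ 30, also m² ≡ 4 (mod 6).

(⟸) This fails: take m = 2. Then 2² = 4 ≡ 4 (mod 6), yet 2 ≡ 2 (mod 30), not 8.

Only the forward implication holds.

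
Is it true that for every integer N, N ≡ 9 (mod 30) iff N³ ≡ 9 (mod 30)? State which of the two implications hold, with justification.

Both directions hold.

(⟸) Suppose N³ ≡ 9 (mod 30). The only residue r in {0, …, 29} with r³ ≡ 9 (mod 30) is r = 9, so N ≡ 9 (mod 30).

(⟹) Suppose N ≡ 9 (mod 30). Write N = 30j + 9. Then (30j + 9)³ = 27000j³ + 24300j² + 7290j + 729 = 30(900j³ + 810j² + 243j + 24) + 9, so N³ ≡ 9 (mod 30).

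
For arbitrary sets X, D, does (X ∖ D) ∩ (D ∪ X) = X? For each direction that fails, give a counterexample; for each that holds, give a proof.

Reverse inclusion. This inclusion fails. Take X = {1}, D = {1}; then 1 ∈ X but 1 ∉ (X ∖ D) ∩ (D ∪ X).

Forward inclusion. Let x ∈ (X ∖ D) ∩ (D ∪ X). Then x ∈ X and x ∉ D, from which x ∈ X.

The sets are not equal: only the forward inclusion holds.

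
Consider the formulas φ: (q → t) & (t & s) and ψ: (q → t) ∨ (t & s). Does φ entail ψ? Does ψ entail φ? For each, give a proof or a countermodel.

Not equivalent: only (⇒) holds.

(→) Assume the antecedent. If q is true, the antecedent forces (q = T, t = T, s = T), and (q → t) ∨ (t & s) holds there. If q is false, (q → t) ∨ (t & s) reduces to true regardless of the other variables. Either way (q → t) ∨ (t & s) holds.

(←) This fails. Under q = F, t = F, s = F, the left side is false but the right side is true.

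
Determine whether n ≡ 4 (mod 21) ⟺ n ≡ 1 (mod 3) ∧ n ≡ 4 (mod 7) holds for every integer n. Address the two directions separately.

(→) Suppose n ≡ 4 (mod 21); write n = 21j + 4. Since 3 ∣ 21, reducing mod 3 gives n ≡ 4 ≡ 1 (mod 3); since 7 ∣ 21, reducing mod 7 gives n ≡ 4 (mod 7).

(←) Conversely, if n ≡ 1 (mod 3) and n ≡ 4 (mod 7), then by the Chinese remainder theorem n ≡ 4 (mod 21). This is exactly n ≡ 4 (mod 21).

The biconditional holds.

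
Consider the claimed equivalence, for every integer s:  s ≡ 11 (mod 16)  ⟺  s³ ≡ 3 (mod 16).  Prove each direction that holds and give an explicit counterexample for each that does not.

Equivalent; both directions hold.

Converse. Suppose s³ ≡ 3 (mod 16). The only residue r in {0, …, 15} with r³ ≡ 3 (mod 16) is r = 11, so s ≡ 11 (mod 16).

Forward direction. Suppose s ≡ 11 (mod 16). Write s = 16j + 11. Then (16j + 11)³ = 4096j³ + 8448j² + 5808j + 1331 = 16(256j³ + 528j² + 363j + 83) + 3, so s³ ≡ 3 (mod 16).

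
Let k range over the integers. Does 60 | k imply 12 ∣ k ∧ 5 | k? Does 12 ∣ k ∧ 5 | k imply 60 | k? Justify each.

(⟹) If 60 ∣ k, write k = 60q. Since 60 = 5·12, k = 12·(5q), so 12 ∣ k; and since 60 = 12·5, k = 5·(12q), so 5 ∣ k.

(⟸) Suppose 12 ∣ k and 5 ∣ k. Any common multiple of 12 and 5 is a multiple of their lcm; here gcd(12, 5) = 1, so lcm(12, 5) = 12·5 = 60, so 60 ∣ k.

Both implications hold.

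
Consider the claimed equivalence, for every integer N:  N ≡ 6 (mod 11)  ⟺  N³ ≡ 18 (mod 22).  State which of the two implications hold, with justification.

[⇒] This fails: take N = 17. Then 17 ≡ 6 (mod 11), but 17³ = 4913 ≡ 7 (mod 22), not 18.

[⇐] Conversely, the residues r modulo 22 with r³ ≡ 18 (mod 22) are exactly {6}, and each is ≡ 6 (mod 11).

Only the converse holds.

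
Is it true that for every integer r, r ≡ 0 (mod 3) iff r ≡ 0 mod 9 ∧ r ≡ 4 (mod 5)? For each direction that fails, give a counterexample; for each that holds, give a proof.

Converse. If r ≡ 0 (mod 9) and r ≡ 4 (mod 5), then by the Chinese remainder theorem r ≡ 9 (mod 45). Since 9 ≡ 0 (mod 3) and 3 ∣ 45, we get r ≡ 0 (mod 3).

Forward direction. This fails: r = 0 gives 0 ≡ 0 (mod 3) but 0 ≡ 0 (mod 5), so the conjunction on the right does not hold.

The forward direction fails; the converse holds.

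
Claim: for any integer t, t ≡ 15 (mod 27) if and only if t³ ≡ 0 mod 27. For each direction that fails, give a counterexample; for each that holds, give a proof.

The forward direction holds; the converse fails.

[⇒] Suppose t ≡ 15 (mod 27). Write t = 27j + 15. Then (27j + 15)³ = 19683j³ + 32805j² + 18225j + 3375 = 27(729j³ + 1215j² + 675j + 125) + 0, so t³ ≡ 0 (mod 27).

[⇐] This fails: take t = 0. Then 0³ = 0 ≡ 0 (mod 27), yet 0 ≡ 0 (mod 27), not 15.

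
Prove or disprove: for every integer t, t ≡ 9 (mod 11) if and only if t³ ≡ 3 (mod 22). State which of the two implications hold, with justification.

(←) The residues r modulo 22 with r³ ≡ 3 (mod 22) are exactly {9}, and each is ≡ 9 (mod 11).

(→) This fails: take t = 20. Then 20 ≡ 9 (mod 11), but 20³ = 8000 ≡ 14 (mod 22), not 3.

Not equivalent: only (⇐) holds.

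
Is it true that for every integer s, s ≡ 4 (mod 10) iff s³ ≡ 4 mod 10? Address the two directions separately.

The biconditional holds.

(⇒) Suppose s ≡ 4 (mod 10). Write s = 10j + 4. Then (10j + 4)³ = 1000j³ + 1200j² + 480j + 64 = 10(100j³ + 120j² + 48j + 6) + 4, so s³ ≡ 4 (mod 10).

(⇐) For the converse, argue contrapositively. If s ≢ 4 (mod 10), then s is congruent to one of 0, 1, 2, 3, 5, 6, 7, 8, 9 modulo 10, and these give s³ ≡ 0, 1, 8, 7, 5, 6, 3, 2, 9 respectively — never 4.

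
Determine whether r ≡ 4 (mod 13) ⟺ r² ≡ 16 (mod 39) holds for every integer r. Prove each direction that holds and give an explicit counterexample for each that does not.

(⟹) This fails: take r = 30. Then 30 ≡ 4 (mod 13), but 30² = 900 ≡ 3 (mod 39), not 16.

(⟸) This fails: take r = 22. Then 22² = 484 ≡ 16 (mod 39), yet 22 ≡ 9 (mod 13), not 4.

Neither direction holds.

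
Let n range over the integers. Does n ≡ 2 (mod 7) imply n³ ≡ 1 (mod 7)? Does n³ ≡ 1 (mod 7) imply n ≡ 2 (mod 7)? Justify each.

[⇒] Suppose n ≡ 2 (mod 7). Write n = 7j + 2. Then (7j + 2)³ = 343j³ + 294j² + 84j + 8 = 7(49j³ + 42j² + 12j + 1) + 1, so n³ ≡ 1 (mod 7).

[⇐] This fails: take n = 1. Then 1³ = 1 ≡ 1 (mod 7), yet 1 ≡ 1 (mod 7), not 2.

Only the forward implication holds.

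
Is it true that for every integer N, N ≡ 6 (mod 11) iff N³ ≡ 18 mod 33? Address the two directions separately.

Not equivalent: only (⇐) holds.

(→) This fails: take N = 17. Then 17 ≡ 6 (mod 11), but 17³ = 4913 ≡ 29 (mod 33), not 18.

(←) Conversely, the residues r modulo 33 with r³ ≡ 18 (mod 33) are exactly {6}, and each is ≡ 6 (mod 11).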